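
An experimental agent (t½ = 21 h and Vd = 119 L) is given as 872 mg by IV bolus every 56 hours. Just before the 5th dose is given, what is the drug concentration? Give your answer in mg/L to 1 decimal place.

1.4 mg/L

f = (1/2)^(τ/t½) = (1/2)^(56/21) ≈ 0.1575.
C₀ = D/Vd = 872/119 ≈ 7.328 mg/L.
Before the 5th dose, 4 doses have been given. Superposition: Cmin = C₀·(f + f² + … + f^4).
≈ 7.328 × (0.1575 + 0.0248 + 0.0039 + 0.0006) ≈ 7.328 × 0.1868 ≈ 1.369 mg/L.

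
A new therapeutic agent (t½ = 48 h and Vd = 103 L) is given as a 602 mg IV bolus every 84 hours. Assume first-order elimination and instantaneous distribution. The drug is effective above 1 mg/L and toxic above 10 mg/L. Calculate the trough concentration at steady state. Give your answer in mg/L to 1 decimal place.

Over one 84-h interval, 84/48 ≈ 1.75 half-lives elapse, leaving f ≈ 0.2973 of each dose.
Accumulation ratio R = 1/(1 − f) ≈ 1/0.7027 ≈ 1.4231.
Each bolus raises the concentration by D/Vd = 602/103 ≈ 5.845 mg/L.
Steady-state peak Cmax,ss = C₀·R ≈ 5.845 × 1.4231 ≈ 8.318 mg/L.
Steady-state trough Cmin,ss = Cmax,ss·f ≈ 8.318 × 0.2973 ≈ 2.473 mg/L.
Trough 2.5 mg/L vs MEC 1 mg/L: adequate.

2.5 mg/L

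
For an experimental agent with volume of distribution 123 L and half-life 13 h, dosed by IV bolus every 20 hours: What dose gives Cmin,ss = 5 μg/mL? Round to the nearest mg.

τ/t½ = 20/13 ≈ 1.5385, so f = (1/2)^(20/13) ≈ 0.344252.
Cmin,ss = (D/Vd)·f/(1−f), so D = Cmin,ss·Vd·(1−f)/f.
D = 5 × 123 × (1−f)/f ≈ 5 × 123 × 1.90485 ≈ 1171.48 mg.

1171 mg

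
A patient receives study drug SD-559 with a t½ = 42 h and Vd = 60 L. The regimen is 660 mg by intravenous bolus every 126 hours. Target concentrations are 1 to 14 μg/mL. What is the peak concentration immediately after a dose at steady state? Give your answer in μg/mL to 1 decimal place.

τ = 126 h = 3 half-lives, so f = (1/2)^3 = 0.125.
Accumulation ratio R = 1/(1 − f) = 1/0.875 = 8/7.
Single-dose peak C₀ = D/Vd = 660/60 = 11 μg/mL.
Steady-state peak Cmax,ss = C₀·R = 11 × 8/7 ≈ 12.571 μg/mL.
Peak 12.6 μg/mL vs MTC 14 μg/mL: below toxic threshold.

12.6 μg/mL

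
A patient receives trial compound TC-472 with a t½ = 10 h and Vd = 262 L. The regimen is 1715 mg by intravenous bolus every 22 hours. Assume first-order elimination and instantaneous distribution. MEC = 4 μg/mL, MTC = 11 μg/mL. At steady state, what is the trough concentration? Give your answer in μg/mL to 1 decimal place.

k = ln2/t½ = ln2/10 ≈ 0.069315 h⁻¹; fraction remaining f = e^(−kτ) = e^(−0.069315×22) ≈ 0.2176.
Accumulation ratio R = 1/(1 − f) ≈ 1/0.7824 ≈ 1.2781.
Single-dose peak C₀ = D/Vd = 1715/262 ≈ 6.546 μg/mL.
Steady-state peak Cmax,ss = C₀·R ≈ 6.546 × 1.2781 ≈ 8.366 μg/mL.
Steady-state trough Cmin,ss = Cmax,ss·f ≈ 8.366 × 0.2176 ≈ 1.820 μg/mL.
Trough 1.8 μg/mL vs MEC 4 μg/mL: subtherapeutic.

1.8 μg/mL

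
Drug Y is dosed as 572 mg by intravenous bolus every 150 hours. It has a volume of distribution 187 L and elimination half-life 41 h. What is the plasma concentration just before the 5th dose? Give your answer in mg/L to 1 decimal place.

f = (1/2)^(τ/t½) = (1/2)^(150/41) ≈ 0.0792.
C₀ = D/Vd = 572/187 ≈ 3.059 mg/L.
Before the 5th dose, 4 doses have been given. Superposition: Cmin = C₀·(f + f² + … + f^4).
≈ 3.059 × (0.0792 + 0.0063 + 0.0005 + 0.0000) ≈ 3.059 × 0.0860 ≈ 0.263 mg/L.

0.3 mg/L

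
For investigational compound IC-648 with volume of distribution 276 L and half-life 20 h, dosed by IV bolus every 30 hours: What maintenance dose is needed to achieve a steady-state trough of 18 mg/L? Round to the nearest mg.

τ/t½ = 30/20 ≈ 1.5, so f = (1/2)^(30/20) ≈ 0.353553.
Cmin,ss = (D/Vd)·f/(1−f), so D = Cmin,ss·Vd·(1−f)/f.
D = 18 × 276 × (1−f)/f ≈ 18 × 276 × 1.82843 ≈ 9083.64 mg.

9084 mg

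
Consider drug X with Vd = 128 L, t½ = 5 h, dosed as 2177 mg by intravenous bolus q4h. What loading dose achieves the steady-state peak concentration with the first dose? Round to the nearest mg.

5115 mg

f = (1/2)^(4/5) ≈ 0.574349; accumulation ratio R = 1/(1−f) ≈ 2.34934.
Loading dose to hit Cmax,ss on first dose: D_load = D_maint·R ≈ 2177 × 2.34934 ≈ 5114.51 mg.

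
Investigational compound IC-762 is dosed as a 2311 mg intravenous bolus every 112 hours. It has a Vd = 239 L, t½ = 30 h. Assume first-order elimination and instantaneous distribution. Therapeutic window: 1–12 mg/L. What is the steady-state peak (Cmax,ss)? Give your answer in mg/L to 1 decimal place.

10.5 mg/L

k = ln2/t½ = ln2/30 ≈ 0.023105 h⁻¹; fraction remaining f = e^(−kτ) = e^(−0.023105×112) ≈ 0.0752.
Accumulation ratio R = 1/(1 − f) ≈ 1/0.9248 ≈ 1.0813.
Each bolus raises the concentration by D/Vd = 2311/239 ≈ 9.669 mg/L.
Steady-state peak Cmax,ss = C₀·R ≈ 9.669 × 1.0813 ≈ 10.455 mg/L.
Peak 10.5 mg/L vs MTC 12 mg/L: below toxic threshold.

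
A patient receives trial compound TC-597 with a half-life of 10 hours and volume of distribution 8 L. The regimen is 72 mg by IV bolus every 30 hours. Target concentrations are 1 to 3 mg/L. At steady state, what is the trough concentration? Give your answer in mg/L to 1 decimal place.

1.3 mg/L

The dosing interval is 3 half-lives, so f = 2^(−3) = 0.125.
Accumulation ratio R = 1/(1 − f) = 1/0.875 = 8/7.
Single-dose peak C₀ = D/Vd = 72/8 = 9 mg/L.
Steady-state peak Cmax,ss = C₀·R = 9 × 8/7 ≈ 10.286 mg/L.
Steady-state trough Cmin,ss = Cmax,ss·f ≈ 10.286 × 0.125 ≈ 1.286 mg/L.
Trough 1.3 mg/L vs MEC 1 mg/L: adequate.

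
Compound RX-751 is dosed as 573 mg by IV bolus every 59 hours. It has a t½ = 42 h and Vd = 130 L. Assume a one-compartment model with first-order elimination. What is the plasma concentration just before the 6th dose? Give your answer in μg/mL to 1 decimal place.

f = (1/2)^(τ/t½) = (1/2)^(59/42) ≈ 0.3777.
C₀ = D/Vd = 573/130 ≈ 4.408 μg/mL.
Before the 6th dose, 5 doses have been given. Superposition: Cmin = C₀·(f + f² + … + f^5).
≈ 4.408 × (0.3777 + 0.1427 + 0.0539 + 0.0204 + 0.0077) ≈ 4.408 × 0.6024 ≈ 2.655 μg/mL.

2.7 μg/mL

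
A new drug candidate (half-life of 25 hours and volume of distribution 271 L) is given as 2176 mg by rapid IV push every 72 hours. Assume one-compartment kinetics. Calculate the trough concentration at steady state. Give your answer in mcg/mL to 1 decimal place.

τ/t½ = 72/25 ≈ 2.88, so fraction remaining f = (1/2)^(72/25) ≈ 0.1358.
Each bolus raises the concentration by D/Vd = 2176/271 ≈ 8.030 mcg/mL.
Steady-state trough Cmin,ss = C₀·f/(1−f) ≈ 8.030 × 0.1358/0.8642 ≈ 1.262 mcg/mL.

1.3 mcg/mL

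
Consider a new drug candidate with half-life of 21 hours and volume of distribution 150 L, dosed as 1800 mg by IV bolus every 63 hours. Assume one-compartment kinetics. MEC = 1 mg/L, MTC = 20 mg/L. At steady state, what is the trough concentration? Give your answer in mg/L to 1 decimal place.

The dosing interval is 3 half-lives, so f = 2^(−3) = 0.125.
At steady state, R = 1/(1 − 0.125) = 8/7.
Single-dose peak C₀ = D/Vd = 1800/150 = 12 mg/L.
Steady-state peak Cmax,ss = C₀·R = 12 × 8/7 ≈ 13.714 mg/L.
Steady-state trough Cmin,ss = Cmax,ss·f ≈ 13.714 × 0.125 ≈ 1.714 mg/L.
Trough 1.7 mg/L vs MEC 1 mg/L: adequate.

1.7 mg/L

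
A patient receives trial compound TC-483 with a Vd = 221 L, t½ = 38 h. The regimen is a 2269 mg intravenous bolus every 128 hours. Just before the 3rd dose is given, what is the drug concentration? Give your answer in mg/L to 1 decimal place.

1.1 mg/L

f = (1/2)^(τ/t½) = (1/2)^(128/38) ≈ 0.0968.
C₀ = D/Vd = 2269/221 ≈ 10.267 mg/L.
Before the 3rd dose, 2 doses have been given. Superposition: Cmin = C₀·(f + f²).
≈ 10.267 × (0.0968 + 0.0094) ≈ 10.267 × 0.1062 ≈ 1.090 mg/L.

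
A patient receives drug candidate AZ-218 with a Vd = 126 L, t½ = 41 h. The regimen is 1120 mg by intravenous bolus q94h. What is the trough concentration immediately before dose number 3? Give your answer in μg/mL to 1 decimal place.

2.2 μg/mL

f = (1/2)^(τ/t½) = (1/2)^(94/41) ≈ 0.2041.
C₀ = D/Vd = 1120/126 ≈ 8.889 μg/mL.
Before the 3rd dose, 2 doses have been given. Superposition: Cmin = C₀·(f + f²).
≈ 8.889 × (0.2041 + 0.0417) ≈ 8.889 × 0.2458 ≈ 2.185 μg/mL.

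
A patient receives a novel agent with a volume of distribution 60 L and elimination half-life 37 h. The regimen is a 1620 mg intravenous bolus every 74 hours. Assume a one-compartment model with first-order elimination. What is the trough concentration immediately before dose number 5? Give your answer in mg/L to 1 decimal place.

f = (1/2)^(τ/t½) = (1/2)^(74/37) ≈ 0.2500.
C₀ = D/Vd = 1620/60 ≈ 27.000 mg/L.
Before the 5th dose, 4 doses have been given. Superposition: Cmin = C₀·(f + f² + … + f^4).
≈ 27.000 × (0.2500 + 0.0625 + 0.0156 + 0.0039) ≈ 27.000 × 0.3320 ≈ 8.964 mg/L.

9.0 mg/L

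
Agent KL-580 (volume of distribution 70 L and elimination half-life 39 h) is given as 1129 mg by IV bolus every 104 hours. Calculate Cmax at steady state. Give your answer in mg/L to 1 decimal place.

Over one 104-h interval, 104/39 ≈ 2.6667 half-lives elapse, leaving f ≈ 0.1575 of each dose.
Accumulation ratio R = 1/(1 − f) ≈ 1/0.8425 ≈ 1.1869.
Each bolus raises the concentration by D/Vd = 1129/70 ≈ 16.129 mg/L.
Steady-state peak Cmax,ss = C₀·R ≈ 16.129 × 1.1869 ≈ 19.144 mg/L.

19.1 mg/L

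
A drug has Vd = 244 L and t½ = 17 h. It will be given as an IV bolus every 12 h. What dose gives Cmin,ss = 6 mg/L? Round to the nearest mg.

924 mg

τ/t½ = 12/17 ≈ 0.70588, so f = (1/2)^(12/17) ≈ 0.613067.
Cmin,ss = (D/Vd)·f/(1−f), so D = Cmin,ss·Vd·(1−f)/f.
D = 6 × 244 × (1−f)/f ≈ 6 × 244 × 0.63114 ≈ 923.99 mg.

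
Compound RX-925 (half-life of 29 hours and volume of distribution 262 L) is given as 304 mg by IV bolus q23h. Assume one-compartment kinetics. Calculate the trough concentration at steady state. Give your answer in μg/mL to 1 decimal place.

1.6 μg/mL

Over one 23-h interval, 23/29 ≈ 0.7931 half-lives elapse, leaving f ≈ 0.5771 of each dose.
At steady state, accumulation factor R = 1/(1 − e^(−kτ)) ≈ 2.3646.
Each bolus raises the concentration by D/Vd = 304/262 ≈ 1.160 μg/mL.
Steady-state peak Cmax,ss = C₀·R ≈ 1.160 × 2.3646 ≈ 2.743 μg/mL.
One interval later, Cmin,ss = Cmax,ss·e^(−kτ) ≈ 2.743 × 0.5771 ≈ 1.583 μg/mL.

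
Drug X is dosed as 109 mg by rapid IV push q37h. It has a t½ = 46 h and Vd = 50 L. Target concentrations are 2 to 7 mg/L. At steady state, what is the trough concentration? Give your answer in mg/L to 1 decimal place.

k = ln2/t½ = ln2/46 ≈ 0.015068 h⁻¹; fraction remaining f = e^(−kτ) = e^(−0.015068×37) ≈ 0.5726.
At steady state, accumulation factor R = 1/(1 − e^(−kτ)) ≈ 2.3397.
Each bolus raises the concentration by D/Vd = 109/50 ≈ 2.180 mg/L.
Steady-state peak Cmax,ss = C₀·R ≈ 2.180 × 2.3397 ≈ 5.101 mg/L.
One interval later, Cmin,ss = Cmax,ss·e^(−kτ) ≈ 5.101 × 0.5726 ≈ 2.921 mg/L.
Trough 2.9 mg/L vs MEC 2 mg/L: adequate.

2.9 mg/L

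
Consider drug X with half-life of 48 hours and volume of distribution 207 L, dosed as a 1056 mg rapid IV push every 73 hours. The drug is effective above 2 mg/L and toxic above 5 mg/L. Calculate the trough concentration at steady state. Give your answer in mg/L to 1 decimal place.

k = ln2/t½ = ln2/48 ≈ 0.014441 h⁻¹; fraction remaining f = e^(−kτ) = e^(−0.014441×73) ≈ 0.3485.
Accumulation ratio R = 1/(1 − f) ≈ 1/0.6515 ≈ 1.5349.
Each bolus raises the concentration by D/Vd = 1056/207 ≈ 5.101 mg/L.
Cmax,ss = C₀/(1 − f) ≈ 5.101/0.6515 ≈ 7.830 mg/L.
One interval later, Cmin,ss = Cmax,ss·e^(−kτ) ≈ 7.830 × 0.3485 ≈ 2.729 mg/L.
Trough 2.7 mg/L vs MEC 2 mg/L: adequate.

2.7 mg/L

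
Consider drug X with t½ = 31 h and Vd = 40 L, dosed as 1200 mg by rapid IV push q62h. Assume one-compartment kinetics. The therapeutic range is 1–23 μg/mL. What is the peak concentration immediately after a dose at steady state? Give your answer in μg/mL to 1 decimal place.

τ = 62 h = 2 half-lives, so f = (1/2)^2 = 0.25.
At steady state, R = 1/(1 − 0.25) = 4/3.
Single-dose peak C₀ = D/Vd = 1200/40 = 30 μg/mL.
Steady-state peak Cmax,ss = C₀·R = 30 × 4/3 ≈ 40.000 μg/mL.
Peak 40.0 μg/mL vs MTC 23 μg/mL: exceeds toxic threshold.

40.0 μg/mL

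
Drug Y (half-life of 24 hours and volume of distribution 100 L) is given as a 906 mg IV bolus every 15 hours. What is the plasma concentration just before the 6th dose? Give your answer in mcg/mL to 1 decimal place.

14.8 mcg/mL

f = (1/2)^(τ/t½) = (1/2)^(15/24) ≈ 0.6484.
C₀ = D/Vd = 906/100 ≈ 9.060 mcg/mL.
Before the 6th dose, 5 doses have been given. Superposition: Cmin = C₀·(f + f² + … + f^5).
≈ 9.060 × (0.6484 + 0.4204 + 0.2726 + 0.1768 + 0.1146) ≈ 9.060 × 1.6328 ≈ 14.793 mcg/mL.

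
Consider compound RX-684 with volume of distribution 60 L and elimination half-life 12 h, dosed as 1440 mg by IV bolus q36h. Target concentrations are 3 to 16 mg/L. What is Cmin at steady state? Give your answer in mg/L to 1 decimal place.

The dosing interval is 3 half-lives, so f = 2^(−3) = 0.125.
Accumulation ratio R = 1/(1 − f) = 1/0.875 = 8/7.
Single-dose peak C₀ = D/Vd = 1440/60 = 24 mg/L.
Steady-state peak Cmax,ss = C₀·R = 24 × 8/7 ≈ 27.429 mg/L.
Steady-state trough Cmin,ss = Cmax,ss·f ≈ 27.429 × 0.125 ≈ 3.429 mg/L.
Trough 3.4 mg/L vs MEC 3 mg/L: adequate.

3.4 mg/L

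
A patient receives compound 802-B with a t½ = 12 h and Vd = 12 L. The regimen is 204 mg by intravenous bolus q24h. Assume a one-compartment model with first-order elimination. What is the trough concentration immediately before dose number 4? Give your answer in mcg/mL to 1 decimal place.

f = (1/2)^(τ/t½) = (1/2)^(24/12) ≈ 0.2500.
C₀ = D/Vd = 204/12 ≈ 17.000 mcg/mL.
Before the 4th dose, 3 doses have been given. Superposition: Cmin = C₀·(f + f² + … + f^3).
≈ 17.000 × (0.2500 + 0.0625 + 0.0156) ≈ 17.000 × 0.3281 ≈ 5.578 mcg/mL.

5.6 mcg/mL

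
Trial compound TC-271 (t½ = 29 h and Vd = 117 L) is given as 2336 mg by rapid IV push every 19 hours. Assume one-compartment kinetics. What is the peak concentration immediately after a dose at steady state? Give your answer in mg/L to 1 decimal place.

54.7 mg/L

τ/t½ = 19/29 ≈ 0.65517, so fraction remaining f = (1/2)^(19/29) ≈ 0.6350.
Accumulation ratio R = 1/(1 − f) ≈ 1/0.3650 ≈ 2.7397.
Single-dose peak C₀ = D/Vd = 2336/117 ≈ 19.966 mg/L.
Steady-state peak Cmax,ss = C₀·R ≈ 19.966 × 2.7397 ≈ 54.701 mg/L.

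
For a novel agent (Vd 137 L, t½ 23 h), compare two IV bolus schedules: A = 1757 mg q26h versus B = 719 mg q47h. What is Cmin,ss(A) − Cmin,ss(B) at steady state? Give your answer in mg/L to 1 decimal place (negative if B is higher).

9.1 mg/L

Regimen A: f = (1/2)^(26/23) ≈ 0.4568; Cmin,ss = (1757/137)·f/(1−f) ≈ 10.785 mg/L.
Regimen B: f = (1/2)^(47/23) ≈ 0.2426; Cmin,ss = (719/137)·f/(1−f) ≈ 1.681 mg/L.
Difference ≈ 10.785 − 1.681 ≈ 9.104 mg/L.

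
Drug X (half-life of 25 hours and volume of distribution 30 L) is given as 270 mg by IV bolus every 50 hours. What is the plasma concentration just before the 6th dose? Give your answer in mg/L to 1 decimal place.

3.0 mg/L

f = (1/2)^(τ/t½) = (1/2)^(50/25) ≈ 0.2500.
C₀ = D/Vd = 270/30 ≈ 9.000 mg/L.
Before the 6th dose, 5 doses have been given. Superposition: Cmin = C₀·(f + f² + … + f^5).
≈ 9.000 × (0.2500 + 0.0625 + 0.0156 + 0.0039 + 0.0010) ≈ 9.000 × 0.3330 ≈ 2.997 mg/L.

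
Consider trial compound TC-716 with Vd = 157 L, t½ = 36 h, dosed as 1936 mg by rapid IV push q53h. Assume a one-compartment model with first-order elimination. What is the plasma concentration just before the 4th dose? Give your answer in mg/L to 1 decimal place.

f = (1/2)^(τ/t½) = (1/2)^(53/36) ≈ 0.3604.
C₀ = D/Vd = 1936/157 ≈ 12.331 mg/L.
Before the 4th dose, 3 doses have been given. Superposition: Cmin = C₀·(f + f² + … + f^3).
≈ 12.331 × (0.3604 + 0.1299 + 0.0468) ≈ 12.331 × 0.5371 ≈ 6.623 mg/L.

6.6 mg/L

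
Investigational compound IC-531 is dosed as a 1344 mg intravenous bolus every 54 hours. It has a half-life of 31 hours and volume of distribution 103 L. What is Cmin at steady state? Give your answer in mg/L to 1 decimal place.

5.6 mg/L

Over one 54-h interval, 54/31 ≈ 1.7419 half-lives elapse, leaving f ≈ 0.2990 of each dose.
Each bolus raises the concentration by D/Vd = 1344/103 ≈ 13.049 mg/L.
Steady-state trough Cmin,ss = C₀·f/(1−f) ≈ 13.049 × 0.2990/0.7010 ≈ 5.566 mg/L.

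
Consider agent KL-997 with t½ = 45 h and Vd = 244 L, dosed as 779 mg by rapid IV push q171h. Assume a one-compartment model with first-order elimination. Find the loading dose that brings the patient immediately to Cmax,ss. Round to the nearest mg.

f = (1/2)^(171/45) ≈ 0.071794; accumulation ratio R = 1/(1−f) ≈ 1.07735.
Loading dose to hit Cmax,ss on first dose: D_load = D_maint·R ≈ 779 × 1.07735 ≈ 839.26 mg.

839 mg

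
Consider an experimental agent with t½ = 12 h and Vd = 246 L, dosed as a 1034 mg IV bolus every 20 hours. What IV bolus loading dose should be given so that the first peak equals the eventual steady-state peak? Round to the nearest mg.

1509 mg

f = (1/2)^(20/12) ≈ 0.314980; accumulation ratio R = 1/(1−f) ≈ 1.45981.
Loading dose to hit Cmax,ss on first dose: D_load = D_maint·R ≈ 1034 × 1.45981 ≈ 1509.44 mg.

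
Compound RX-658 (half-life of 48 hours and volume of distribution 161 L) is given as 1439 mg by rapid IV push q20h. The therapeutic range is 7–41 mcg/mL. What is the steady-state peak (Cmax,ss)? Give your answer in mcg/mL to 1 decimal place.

35.6 mcg/mL

τ/t½ = 20/48 ≈ 0.41667, so fraction remaining f = (1/2)^(20/48) ≈ 0.7492.
At steady state, accumulation factor R = 1/(1 − e^(−kτ)) ≈ 3.9872.
Each bolus raises the concentration by D/Vd = 1439/161 ≈ 8.938 mcg/mL.
Steady-state peak Cmax,ss = C₀·R ≈ 8.938 × 3.9872 ≈ 35.638 mcg/mL.
Peak 35.6 mcg/mL vs MTC 41 mcg/mL: below toxic threshold.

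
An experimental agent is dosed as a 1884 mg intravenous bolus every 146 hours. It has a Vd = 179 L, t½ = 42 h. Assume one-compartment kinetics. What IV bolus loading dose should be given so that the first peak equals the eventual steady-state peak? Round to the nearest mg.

2070 mg

f = (1/2)^(146/42) ≈ 0.089859; accumulation ratio R = 1/(1−f) ≈ 1.09873.
Loading dose to hit Cmax,ss on first dose: D_load = D_maint·R ≈ 1884 × 1.09873 ≈ 2070.01 mg.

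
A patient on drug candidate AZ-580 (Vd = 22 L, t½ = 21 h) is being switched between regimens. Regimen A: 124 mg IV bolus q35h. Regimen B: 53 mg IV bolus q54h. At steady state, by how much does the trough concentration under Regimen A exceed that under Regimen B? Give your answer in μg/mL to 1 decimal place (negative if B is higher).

Regimen A: f = (1/2)^(35/21) ≈ 0.3150; Cmin,ss = (124/22)·f/(1−f) ≈ 2.592 μg/mL.
Regimen B: f = (1/2)^(54/21) ≈ 0.1682; Cmin,ss = (53/22)·f/(1−f) ≈ 0.487 μg/mL.
Difference ≈ 2.592 − 0.487 ≈ 2.105 μg/mL.

2.1 μg/mL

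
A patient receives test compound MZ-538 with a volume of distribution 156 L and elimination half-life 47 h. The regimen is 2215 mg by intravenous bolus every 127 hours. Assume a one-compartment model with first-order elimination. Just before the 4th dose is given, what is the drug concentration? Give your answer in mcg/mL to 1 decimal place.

2.6 mcg/mL

f = (1/2)^(τ/t½) = (1/2)^(127/47) ≈ 0.1537.
C₀ = D/Vd = 2215/156 ≈ 14.199 mcg/mL.
Before the 4th dose, 3 doses have been given. Superposition: Cmin = C₀·(f + f² + … + f^3).
≈ 14.199 × (0.1537 + 0.0236 + 0.0036) ≈ 14.199 × 0.1809 ≈ 2.569 mcg/mL.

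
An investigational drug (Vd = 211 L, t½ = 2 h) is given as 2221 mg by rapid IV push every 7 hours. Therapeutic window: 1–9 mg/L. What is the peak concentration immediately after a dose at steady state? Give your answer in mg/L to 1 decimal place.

k = ln2/t½ = ln2/2 ≈ 0.346574 h⁻¹; fraction remaining f = e^(−kτ) = e^(−0.346574×7) ≈ 0.0884.
Accumulation ratio R = 1/(1 − f) ≈ 1/0.9116 ≈ 1.0970.
Single-dose peak C₀ = D/Vd = 2221/211 ≈ 10.526 mg/L.
Steady-state peak Cmax,ss = C₀·R ≈ 10.526 × 1.0970 ≈ 11.547 mg/L.
Peak 11.5 mg/L vs MTC 9 mg/L: exceeds toxic threshold.

11.5 mg/L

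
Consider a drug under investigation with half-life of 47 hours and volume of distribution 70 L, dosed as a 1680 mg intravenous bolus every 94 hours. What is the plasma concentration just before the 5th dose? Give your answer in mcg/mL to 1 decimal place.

f = (1/2)^(τ/t½) = (1/2)^(94/47) ≈ 0.2500.
C₀ = D/Vd = 1680/70 ≈ 24.000 mcg/mL.
Before the 5th dose, 4 doses have been given. Superposition: Cmin = C₀·(f + f² + … + f^4).
≈ 24.000 × (0.2500 + 0.0625 + 0.0156 + 0.0039) ≈ 24.000 × 0.3320 ≈ 7.968 mcg/mL.

8.0 mcg/mL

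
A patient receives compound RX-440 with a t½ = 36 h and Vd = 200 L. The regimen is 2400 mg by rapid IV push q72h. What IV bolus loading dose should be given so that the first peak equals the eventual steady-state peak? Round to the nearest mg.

f = (1/2)^(72/36) ≈ 0.250000; accumulation ratio R = 1/(1−f) ≈ 1.33333.
Loading dose to hit Cmax,ss on first dose: D_load = D_maint·R ≈ 2400 × 1.33333 ≈ 3199.99 mg.

3200 mg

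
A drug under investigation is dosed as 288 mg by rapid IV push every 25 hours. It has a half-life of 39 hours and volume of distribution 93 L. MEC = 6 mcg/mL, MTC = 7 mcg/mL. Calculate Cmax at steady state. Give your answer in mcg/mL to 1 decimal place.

τ/t½ = 25/39 ≈ 0.64103, so fraction remaining f = (1/2)^(25/39) ≈ 0.6413.
At steady state, accumulation factor R = 1/(1 − e^(−kτ)) ≈ 2.7878.
Single-dose peak C₀ = D/Vd = 288/93 ≈ 3.097 mcg/mL.
Steady-state peak Cmax,ss = C₀·R ≈ 3.097 × 2.7878 ≈ 8.634 mcg/mL.
Peak 8.6 mcg/mL vs MTC 7 mcg/mL: exceeds toxic threshold.

8.6 mcg/mL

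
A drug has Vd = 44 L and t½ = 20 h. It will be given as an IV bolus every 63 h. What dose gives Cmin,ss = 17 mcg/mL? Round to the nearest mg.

5892 mg

τ/t½ = 63/20 ≈ 3.15, so f = (1/2)^(63/20) ≈ 0.112656.
Cmin,ss = (D/Vd)·f/(1−f), so D = Cmin,ss·Vd·(1−f)/f.
D = 17 × 44 × (1−f)/f ≈ 17 × 44 × 7.87658 ≈ 5891.68 mg.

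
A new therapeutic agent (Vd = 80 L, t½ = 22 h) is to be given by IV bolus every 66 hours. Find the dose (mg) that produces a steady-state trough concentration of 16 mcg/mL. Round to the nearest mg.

8960 mg

τ/t½ = 66/22 ≈ 3, so f = (1/2)^(66/22) ≈ 0.125000.
Cmin,ss = (D/Vd)·f/(1−f), so D = Cmin,ss·Vd·(1−f)/f.
D = 16 × 80 × (1−f)/f ≈ 16 × 80 × 7.00000 ≈ 8960.00 mg.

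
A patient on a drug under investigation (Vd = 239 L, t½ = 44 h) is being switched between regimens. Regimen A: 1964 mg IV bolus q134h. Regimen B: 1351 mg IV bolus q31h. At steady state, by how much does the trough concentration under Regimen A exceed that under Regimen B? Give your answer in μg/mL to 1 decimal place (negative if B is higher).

Regimen A: f = (1/2)^(134/44) ≈ 0.1211; Cmin,ss = (1964/239)·f/(1−f) ≈ 1.132 μg/mL.
Regimen B: f = (1/2)^(31/44) ≈ 0.6136; Cmin,ss = (1351/239)·f/(1−f) ≈ 8.976 μg/mL.
Difference ≈ 1.132 − 8.976 ≈ -7.844 μg/mL.

-7.8 μg/mL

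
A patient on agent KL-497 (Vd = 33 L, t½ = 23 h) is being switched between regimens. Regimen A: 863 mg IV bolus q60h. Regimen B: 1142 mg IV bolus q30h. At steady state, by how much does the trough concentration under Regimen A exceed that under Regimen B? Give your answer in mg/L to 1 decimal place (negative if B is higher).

Regimen A: f = (1/2)^(60/23) ≈ 0.1639; Cmin,ss = (863/33)·f/(1−f) ≈ 5.126 mg/L.
Regimen B: f = (1/2)^(30/23) ≈ 0.4049; Cmin,ss = (1142/33)·f/(1−f) ≈ 23.546 mg/L.
Difference ≈ 5.126 − 23.546 ≈ -18.420 mg/L.

-18.4 mg/L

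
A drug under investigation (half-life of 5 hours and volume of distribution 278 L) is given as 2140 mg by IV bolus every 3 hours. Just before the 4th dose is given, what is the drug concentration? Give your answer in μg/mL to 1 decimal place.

10.6 μg/mL

f = (1/2)^(τ/t½) = (1/2)^(3/5) ≈ 0.6598.
C₀ = D/Vd = 2140/278 ≈ 7.698 μg/mL.
Before the 4th dose, 3 doses have been given. Superposition: Cmin = C₀·(f + f² + … + f^3).
≈ 7.698 × (0.6598 + 0.4353 + 0.2872) ≈ 7.698 × 1.3823 ≈ 10.641 μg/mL.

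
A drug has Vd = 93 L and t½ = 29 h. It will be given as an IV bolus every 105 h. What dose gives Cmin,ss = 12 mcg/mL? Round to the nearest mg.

τ/t½ = 105/29 ≈ 3.6207, so f = (1/2)^(105/29) ≈ 0.081295.
Cmin,ss = (D/Vd)·f/(1−f), so D = Cmin,ss·Vd·(1−f)/f.
D = 12 × 93 × (1−f)/f ≈ 12 × 93 × 11.30088 ≈ 12611.78 mg.

12612 mg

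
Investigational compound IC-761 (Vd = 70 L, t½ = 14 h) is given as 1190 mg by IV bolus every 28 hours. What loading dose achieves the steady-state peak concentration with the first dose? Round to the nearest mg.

f = (1/2)^(28/14) ≈ 0.250000; accumulation ratio R = 1/(1−f) ≈ 1.33333.
Loading dose to hit Cmax,ss on first dose: D_load = D_maint·R ≈ 1190 × 1.33333 ≈ 1586.66 mg.

1587 mg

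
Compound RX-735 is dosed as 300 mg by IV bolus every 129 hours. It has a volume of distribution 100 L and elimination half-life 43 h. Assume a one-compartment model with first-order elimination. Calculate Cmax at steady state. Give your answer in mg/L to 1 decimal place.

3.4 mg/L

τ = 129 h = 3 half-lives, so f = (1/2)^3 = 0.125.
At steady state, R = 1/(1 − 0.125) = 8/7.
Single-dose peak C₀ = D/Vd = 300/100 = 3 mg/L.
Steady-state peak Cmax,ss = C₀·R = 3 × 8/7 ≈ 3.429 mg/L.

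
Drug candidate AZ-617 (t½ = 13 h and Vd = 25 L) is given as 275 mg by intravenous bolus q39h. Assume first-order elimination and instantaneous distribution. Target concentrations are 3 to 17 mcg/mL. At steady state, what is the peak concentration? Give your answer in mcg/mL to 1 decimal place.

12.6 mcg/mL

τ = 39 h = 3 half-lives, so f = (1/2)^3 = 0.125.
At steady state, R = 1/(1 − 0.125) = 8/7.
Single-dose peak C₀ = D/Vd = 275/25 = 11 mcg/mL.
Steady-state peak Cmax,ss = C₀·R = 11 × 8/7 ≈ 12.571 mcg/mL.
Peak 12.6 mcg/mL vs MTC 17 mcg/mL: below toxic threshold.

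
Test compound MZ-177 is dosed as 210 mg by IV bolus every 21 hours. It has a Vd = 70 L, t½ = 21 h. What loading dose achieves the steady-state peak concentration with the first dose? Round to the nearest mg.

420 mg

f = (1/2)^(21/21) ≈ 0.500000; accumulation ratio R = 1/(1−f) ≈ 2.00000.
Loading dose to hit Cmax,ss on first dose: D_load = D_maint·R ≈ 210 × 2.00000 ≈ 420.00 mg.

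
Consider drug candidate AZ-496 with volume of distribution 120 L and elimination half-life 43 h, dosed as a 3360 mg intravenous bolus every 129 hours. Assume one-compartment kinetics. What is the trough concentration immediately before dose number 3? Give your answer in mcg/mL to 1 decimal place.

3.9 mcg/mL

f = (1/2)^(τ/t½) = (1/2)^(129/43) ≈ 0.1250.
C₀ = D/Vd = 3360/120 ≈ 28.000 mcg/mL.
Before the 3rd dose, 2 doses have been given. Superposition: Cmin = C₀·(f + f²).
≈ 28.000 × (0.1250 + 0.0156) ≈ 28.000 × 0.1406 ≈ 3.937 mcg/mL.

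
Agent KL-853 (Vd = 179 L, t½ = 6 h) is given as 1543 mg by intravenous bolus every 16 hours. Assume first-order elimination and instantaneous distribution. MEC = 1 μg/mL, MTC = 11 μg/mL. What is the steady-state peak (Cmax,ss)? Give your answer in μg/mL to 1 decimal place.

Over one 16-h interval, 16/6 ≈ 2.6667 half-lives elapse, leaving f ≈ 0.1575 of each dose.
At steady state, accumulation factor R = 1/(1 − e^(−kτ)) ≈ 1.1869.
Each bolus raises the concentration by D/Vd = 1543/179 ≈ 8.620 μg/mL.
Cmax,ss = C₀/(1 − f) ≈ 8.620/0.8425 ≈ 10.231 μg/mL.
Peak 10.2 μg/mL vs MTC 11 μg/mL: below toxic threshold.

10.2 μg/mL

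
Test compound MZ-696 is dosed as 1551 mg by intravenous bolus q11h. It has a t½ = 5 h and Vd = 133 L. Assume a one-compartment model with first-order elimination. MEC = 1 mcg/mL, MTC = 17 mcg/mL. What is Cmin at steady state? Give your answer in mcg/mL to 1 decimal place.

3.2 mcg/mL

Over one 11-h interval, 11/5 ≈ 2.2 half-lives elapse, leaving f ≈ 0.2176 of each dose.
At steady state, accumulation factor R = 1/(1 − e^(−kτ)) ≈ 1.2781.
Each bolus raises the concentration by D/Vd = 1551/133 ≈ 11.662 mcg/mL.
Steady-state peak Cmax,ss = C₀·R ≈ 11.662 × 1.2781 ≈ 14.905 mcg/mL.
Steady-state trough Cmin,ss = Cmax,ss·f ≈ 14.905 × 0.2176 ≈ 3.243 mcg/mL.
Trough 3.2 mcg/mL vs MEC 1 mcg/mL: adequate.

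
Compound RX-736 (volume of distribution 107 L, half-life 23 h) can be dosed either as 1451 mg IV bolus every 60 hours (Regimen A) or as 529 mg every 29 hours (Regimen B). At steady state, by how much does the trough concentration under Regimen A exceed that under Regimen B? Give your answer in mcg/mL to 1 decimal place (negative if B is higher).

Regimen A: f = (1/2)^(60/23) ≈ 0.1639; Cmin,ss = (1451/107)·f/(1−f) ≈ 2.658 mcg/mL.
Regimen B: f = (1/2)^(29/23) ≈ 0.4173; Cmin,ss = (529/107)·f/(1−f) ≈ 3.541 mcg/mL.
Difference ≈ 2.658 − 3.541 ≈ -0.883 mcg/mL.

-0.9 mcg/mL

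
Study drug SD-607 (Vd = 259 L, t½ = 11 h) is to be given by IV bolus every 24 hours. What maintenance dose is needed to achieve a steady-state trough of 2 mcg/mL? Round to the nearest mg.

1832 mg

τ/t½ = 24/11 ≈ 2.1818, so f = (1/2)^(24/11) ≈ 0.220398.
Cmin,ss = (D/Vd)·f/(1−f), so D = Cmin,ss·Vd·(1−f)/f.
D = 2 × 259 × (1−f)/f ≈ 2 × 259 × 3.53725 ≈ 1832.30 mg.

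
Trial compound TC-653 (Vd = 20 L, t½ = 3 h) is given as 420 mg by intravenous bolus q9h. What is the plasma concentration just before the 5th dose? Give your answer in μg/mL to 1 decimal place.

f = (1/2)^(τ/t½) = (1/2)^(9/3) ≈ 0.1250.
C₀ = D/Vd = 420/20 ≈ 21.000 μg/mL.
Before the 5th dose, 4 doses have been given. Superposition: Cmin = C₀·(f + f² + … + f^4).
≈ 21.000 × (0.1250 + 0.0156 + 0.0020 + 0.0002) ≈ 21.000 × 0.1428 ≈ 2.999 μg/mL.

3.0 μg/mL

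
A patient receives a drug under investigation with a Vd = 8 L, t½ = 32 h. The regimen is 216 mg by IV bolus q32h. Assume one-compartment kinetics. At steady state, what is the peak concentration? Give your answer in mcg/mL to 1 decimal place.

The dosing interval is 1 half-life, so f = 2^(−1) = 0.5.
Accumulation ratio R = 1/(1 − f) = 1/0.5 = 2/1.
Single-dose peak C₀ = D/Vd = 216/8 = 27 mcg/mL.
Steady-state peak Cmax,ss = C₀·R = 27 × 2/1 ≈ 54.000 mcg/mL.

54.0 mcg/mL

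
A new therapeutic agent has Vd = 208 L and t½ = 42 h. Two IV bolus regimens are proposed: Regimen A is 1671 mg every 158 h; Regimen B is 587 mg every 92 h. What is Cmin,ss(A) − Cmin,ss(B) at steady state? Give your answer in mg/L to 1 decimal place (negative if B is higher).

-0.2 mg/L

Regimen A: f = (1/2)^(158/42) ≈ 0.0737; Cmin,ss = (1671/208)·f/(1−f) ≈ 0.639 mg/L.
Regimen B: f = (1/2)^(92/42) ≈ 0.2191; Cmin,ss = (587/208)·f/(1−f) ≈ 0.792 mg/L.
Difference ≈ 0.639 − 0.792 ≈ -0.153 mg/L.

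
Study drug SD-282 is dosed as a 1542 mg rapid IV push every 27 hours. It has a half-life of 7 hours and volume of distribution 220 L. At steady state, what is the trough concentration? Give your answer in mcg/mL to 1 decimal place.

0.5 mcg/mL

k = ln2/t½ = ln2/7 ≈ 0.099021 h⁻¹; fraction remaining f = e^(−kτ) = e^(−0.099021×27) ≈ 0.0690.
Each bolus raises the concentration by D/Vd = 1542/220 ≈ 7.009 mcg/mL.
Steady-state trough Cmin,ss = C₀·f/(1−f) ≈ 7.009 × 0.0690/0.9310 ≈ 0.519 mcg/mL.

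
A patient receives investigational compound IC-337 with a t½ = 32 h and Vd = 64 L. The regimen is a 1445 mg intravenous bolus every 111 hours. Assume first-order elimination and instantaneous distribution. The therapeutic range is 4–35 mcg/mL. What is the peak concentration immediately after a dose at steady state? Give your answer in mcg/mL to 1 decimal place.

k = ln2/t½ = ln2/32 ≈ 0.021661 h⁻¹; fraction remaining f = e^(−kτ) = e^(−0.021661×111) ≈ 0.0903.
At steady state, accumulation factor R = 1/(1 − e^(−kτ)) ≈ 1.0993.
Single-dose peak C₀ = D/Vd = 1445/64 ≈ 22.578 mcg/mL.
Steady-state peak Cmax,ss = C₀·R ≈ 22.578 × 1.0993 ≈ 24.820 mcg/mL.
Peak 24.8 mcg/mL vs MTC 35 mcg/mL: below toxic threshold.

24.8 mcg/mL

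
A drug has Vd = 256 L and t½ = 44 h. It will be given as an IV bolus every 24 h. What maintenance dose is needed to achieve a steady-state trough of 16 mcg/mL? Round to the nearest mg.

τ/t½ = 24/44 ≈ 0.54545, so f = (1/2)^(24/44) ≈ 0.685175.
Cmin,ss = (D/Vd)·f/(1−f), so D = Cmin,ss·Vd·(1−f)/f.
D = 16 × 256 × (1−f)/f ≈ 16 × 256 × 0.45948 ≈ 1882.03 mg.

1882 mg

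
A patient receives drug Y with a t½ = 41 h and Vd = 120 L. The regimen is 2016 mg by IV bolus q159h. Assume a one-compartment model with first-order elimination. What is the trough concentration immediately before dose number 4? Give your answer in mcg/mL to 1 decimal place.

f = (1/2)^(τ/t½) = (1/2)^(159/41) ≈ 0.0680.
C₀ = D/Vd = 2016/120 ≈ 16.800 mcg/mL.
Before the 4th dose, 3 doses have been given. Superposition: Cmin = C₀·(f + f² + … + f^3).
≈ 16.800 × (0.0680 + 0.0046 + 0.0003) ≈ 16.800 × 0.0729 ≈ 1.225 mcg/mL.

1.2 mcg/mL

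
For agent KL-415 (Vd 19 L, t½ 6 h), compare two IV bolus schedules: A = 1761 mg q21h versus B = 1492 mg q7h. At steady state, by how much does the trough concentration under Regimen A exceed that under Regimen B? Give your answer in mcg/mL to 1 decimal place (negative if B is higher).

-54.1 mcg/mL

Regimen A: f = (1/2)^(21/6) ≈ 0.0884; Cmin,ss = (1761/19)·f/(1−f) ≈ 8.988 mcg/mL.
Regimen B: f = (1/2)^(7/6) ≈ 0.4454; Cmin,ss = (1492/19)·f/(1−f) ≈ 63.065 mcg/mL.
Difference ≈ 8.988 − 63.065 ≈ -54.077 mcg/mL.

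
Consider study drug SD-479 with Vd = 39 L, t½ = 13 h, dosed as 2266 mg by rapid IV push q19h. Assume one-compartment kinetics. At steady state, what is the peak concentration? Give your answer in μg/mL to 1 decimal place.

Over one 19-h interval, 19/13 ≈ 1.4615 half-lives elapse, leaving f ≈ 0.3631 of each dose.
At steady state, accumulation factor R = 1/(1 − e^(−kτ)) ≈ 1.5701.
Each bolus raises the concentration by D/Vd = 2266/39 ≈ 58.103 μg/mL.
Steady-state peak Cmax,ss = C₀·R ≈ 58.103 × 1.5701 ≈ 91.228 μg/mL.

91.2 μg/mL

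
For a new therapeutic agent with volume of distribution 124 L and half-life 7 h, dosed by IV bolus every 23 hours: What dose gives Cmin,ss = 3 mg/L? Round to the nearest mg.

3256 mg

τ/t½ = 23/7 ≈ 3.2857, so f = (1/2)^(23/7) ≈ 0.102542.
Cmin,ss = (D/Vd)·f/(1−f), so D = Cmin,ss·Vd·(1−f)/f.
D = 3 × 124 × (1−f)/f ≈ 3 × 124 × 8.75210 ≈ 3255.78 mg.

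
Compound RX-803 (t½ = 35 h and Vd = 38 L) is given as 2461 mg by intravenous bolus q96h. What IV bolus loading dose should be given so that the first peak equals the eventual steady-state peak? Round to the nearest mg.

f = (1/2)^(96/35) ≈ 0.149389; accumulation ratio R = 1/(1−f) ≈ 1.17563.
Loading dose to hit Cmax,ss on first dose: D_load = D_maint·R ≈ 2461 × 1.17563 ≈ 2893.23 mg.

2893 mg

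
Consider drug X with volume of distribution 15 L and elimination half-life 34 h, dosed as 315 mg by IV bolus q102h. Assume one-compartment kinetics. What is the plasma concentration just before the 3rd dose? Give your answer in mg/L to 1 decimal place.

f = (1/2)^(τ/t½) = (1/2)^(102/34) ≈ 0.1250.
C₀ = D/Vd = 315/15 ≈ 21.000 mg/L.
Before the 3rd dose, 2 doses have been given. Superposition: Cmin = C₀·(f + f²).
≈ 21.000 × (0.1250 + 0.0156) ≈ 21.000 × 0.1406 ≈ 2.953 mg/L.

3.0 mg/L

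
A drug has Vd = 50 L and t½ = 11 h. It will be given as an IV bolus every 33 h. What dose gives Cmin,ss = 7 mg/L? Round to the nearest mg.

2450 mg

τ/t½ = 33/11 ≈ 3, so f = (1/2)^(33/11) ≈ 0.125000.
Cmin,ss = (D/Vd)·f/(1−f), so D = Cmin,ss·Vd·(1−f)/f.
D = 7 × 50 × (1−f)/f ≈ 7 × 50 × 7.00000 ≈ 2450.00 mg.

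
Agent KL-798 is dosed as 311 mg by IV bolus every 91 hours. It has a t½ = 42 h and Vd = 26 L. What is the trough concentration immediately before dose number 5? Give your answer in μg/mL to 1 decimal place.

3.4 μg/mL

f = (1/2)^(τ/t½) = (1/2)^(91/42) ≈ 0.2227.
C₀ = D/Vd = 311/26 ≈ 11.962 μg/mL.
Before the 5th dose, 4 doses have been given. Superposition: Cmin = C₀·(f + f² + … + f^4).
≈ 11.962 × (0.2227 + 0.0496 + 0.0110 + 0.0025) ≈ 11.962 × 0.2858 ≈ 3.419 μg/mL.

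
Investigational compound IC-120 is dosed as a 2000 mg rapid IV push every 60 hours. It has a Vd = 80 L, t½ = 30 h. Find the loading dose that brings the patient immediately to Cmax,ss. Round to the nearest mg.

2667 mg

f = (1/2)^(60/30) ≈ 0.250000; accumulation ratio R = 1/(1−f) ≈ 1.33333.
Loading dose to hit Cmax,ss on first dose: D_load = D_maint·R ≈ 2000 × 1.33333 ≈ 2666.66 mg.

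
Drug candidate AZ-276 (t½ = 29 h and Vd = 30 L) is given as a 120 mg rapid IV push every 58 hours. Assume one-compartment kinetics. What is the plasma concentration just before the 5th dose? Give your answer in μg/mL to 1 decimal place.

f = (1/2)^(τ/t½) = (1/2)^(58/29) ≈ 0.2500.
C₀ = D/Vd = 120/30 ≈ 4.000 μg/mL.
Before the 5th dose, 4 doses have been given. Superposition: Cmin = C₀·(f + f² + … + f^4).
≈ 4.000 × (0.2500 + 0.0625 + 0.0156 + 0.0039) ≈ 4.000 × 0.3320 ≈ 1.328 μg/mL.

1.3 μg/mL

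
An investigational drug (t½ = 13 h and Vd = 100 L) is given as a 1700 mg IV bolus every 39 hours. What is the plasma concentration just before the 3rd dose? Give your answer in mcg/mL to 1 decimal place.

f = (1/2)^(τ/t½) = (1/2)^(39/13) ≈ 0.1250.
C₀ = D/Vd = 1700/100 ≈ 17.000 mcg/mL.
Before the 3rd dose, 2 doses have been given. Superposition: Cmin = C₀·(f + f²).
≈ 17.000 × (0.1250 + 0.0156) ≈ 17.000 × 0.1406 ≈ 2.390 mcg/mL.

2.4 mcg/mL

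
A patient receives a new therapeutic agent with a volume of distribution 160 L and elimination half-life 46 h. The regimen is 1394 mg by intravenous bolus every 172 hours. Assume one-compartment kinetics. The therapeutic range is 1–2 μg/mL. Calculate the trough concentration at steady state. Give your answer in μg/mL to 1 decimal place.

k = ln2/t½ = ln2/46 ≈ 0.015068 h⁻¹; fraction remaining f = e^(−kτ) = e^(−0.015068×172) ≈ 0.0749.
Single-dose peak C₀ = D/Vd = 1394/160 ≈ 8.713 μg/mL.
Steady-state trough Cmin,ss = C₀·f/(1−f) ≈ 8.713 × 0.0749/0.9251 ≈ 0.705 μg/mL.
Trough 0.7 μg/mL vs MEC 1 μg/mL: subtherapeutic.

0.7 μg/mL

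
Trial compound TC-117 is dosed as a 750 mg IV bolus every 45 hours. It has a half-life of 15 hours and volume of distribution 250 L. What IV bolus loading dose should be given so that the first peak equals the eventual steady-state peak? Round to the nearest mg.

f = (1/2)^(45/15) ≈ 0.125000; accumulation ratio R = 1/(1−f) ≈ 1.14286.
Loading dose to hit Cmax,ss on first dose: D_load = D_maint·R ≈ 750 × 1.14286 ≈ 857.14 mg.

857 mg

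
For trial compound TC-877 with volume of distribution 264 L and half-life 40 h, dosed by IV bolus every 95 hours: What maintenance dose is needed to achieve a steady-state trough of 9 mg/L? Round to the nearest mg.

τ/t½ = 95/40 ≈ 2.375, so f = (1/2)^(95/40) ≈ 0.192776.
Cmin,ss = (D/Vd)·f/(1−f), so D = Cmin,ss·Vd·(1−f)/f.
D = 9 × 264 × (1−f)/f ≈ 9 × 264 × 4.18737 ≈ 9949.19 mg.

9949 mg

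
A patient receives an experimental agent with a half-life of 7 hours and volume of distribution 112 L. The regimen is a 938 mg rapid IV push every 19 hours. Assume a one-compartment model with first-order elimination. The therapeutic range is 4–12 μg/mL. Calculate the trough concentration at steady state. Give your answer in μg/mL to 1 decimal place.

τ/t½ = 19/7 ≈ 2.7143, so fraction remaining f = (1/2)^(19/7) ≈ 0.1524.
Single-dose peak C₀ = D/Vd = 938/112 ≈ 8.375 μg/mL.
Steady-state trough Cmin,ss = C₀·f/(1−f) ≈ 8.375 × 0.1524/0.8476 ≈ 1.506 μg/mL.
Trough 1.5 μg/mL vs MEC 4 μg/mL: subtherapeutic.

1.5 μg/mL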